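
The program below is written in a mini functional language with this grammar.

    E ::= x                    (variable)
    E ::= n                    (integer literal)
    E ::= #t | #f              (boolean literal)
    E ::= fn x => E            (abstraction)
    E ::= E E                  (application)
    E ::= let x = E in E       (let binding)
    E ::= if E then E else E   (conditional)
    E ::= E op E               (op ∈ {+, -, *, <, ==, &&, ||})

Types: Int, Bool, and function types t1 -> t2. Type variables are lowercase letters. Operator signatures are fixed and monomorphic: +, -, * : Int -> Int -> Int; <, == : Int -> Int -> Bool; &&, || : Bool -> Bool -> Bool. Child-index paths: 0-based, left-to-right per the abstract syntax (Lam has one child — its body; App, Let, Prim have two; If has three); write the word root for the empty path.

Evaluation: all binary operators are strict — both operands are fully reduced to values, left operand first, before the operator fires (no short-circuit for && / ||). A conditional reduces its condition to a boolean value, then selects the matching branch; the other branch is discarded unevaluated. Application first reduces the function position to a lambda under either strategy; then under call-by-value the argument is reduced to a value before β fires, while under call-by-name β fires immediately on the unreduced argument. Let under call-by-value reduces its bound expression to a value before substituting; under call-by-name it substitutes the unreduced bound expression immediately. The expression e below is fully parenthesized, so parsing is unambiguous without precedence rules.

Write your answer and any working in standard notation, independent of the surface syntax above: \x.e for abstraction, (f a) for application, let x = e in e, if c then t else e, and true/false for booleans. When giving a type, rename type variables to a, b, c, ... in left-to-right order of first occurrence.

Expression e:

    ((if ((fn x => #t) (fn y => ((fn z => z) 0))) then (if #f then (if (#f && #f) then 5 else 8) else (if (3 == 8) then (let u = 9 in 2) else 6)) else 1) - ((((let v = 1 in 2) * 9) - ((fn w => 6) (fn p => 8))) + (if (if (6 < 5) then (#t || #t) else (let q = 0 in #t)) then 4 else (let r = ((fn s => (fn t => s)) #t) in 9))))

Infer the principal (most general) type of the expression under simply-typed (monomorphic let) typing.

Answer: Int

Trace:
\x._ : a -> Bool
z : c
\z._ : c -> c
  unify c -> c ~ Int -> d
  unify c ~ Int
  unify Int ~ d
_ _ : Int
\y._ : b -> Int
  unify a -> Bool ~ (b -> Int) -> e
  unify a ~ b -> Int
  unify Bool ~ e
_ _ : Bool
  unify Bool ~ Bool
  unify Bool ~ Bool
  unify Bool ~ Bool
  unify Bool ~ Bool
  unify Bool ~ Bool
  unify Int ~ Int
  unify Int ~ Int
  unify Int ~ Int
  unify Bool ~ Bool
let u : Int
  unify Int ~ Int
  unify Int ~ Int
  unify Int ~ Int
  unify Int ~ Int
let v : Int
  unify Int ~ Int
  unify Int ~ Int
  unify Int ~ Int
\w._ : f -> Int
\p._ : g -> Int
  unify f -> Int ~ (g -> Int) -> h
  unify f ~ g -> Int
  unify Int ~ h
_ _ : Int
  unify Int ~ Int
  unify Int ~ Int
  unify Int ~ Int
  unify Int ~ Int
  unify Bool ~ Bool
  unify Bool ~ Bool
  unify Bool ~ Bool
let q : Int
  unify Bool ~ Bool
  unify Bool ~ Bool
s : i
\t._ : j -> i
\s._ : i -> j -> i
  unify i -> j -> i ~ Bool -> k
  unify i ~ Bool
  unify j -> Bool ~ k
_ _ : j -> Bool
let r : j -> Bool
  unify Int ~ Int
  unify Int ~ Int
  unify Int ~ Int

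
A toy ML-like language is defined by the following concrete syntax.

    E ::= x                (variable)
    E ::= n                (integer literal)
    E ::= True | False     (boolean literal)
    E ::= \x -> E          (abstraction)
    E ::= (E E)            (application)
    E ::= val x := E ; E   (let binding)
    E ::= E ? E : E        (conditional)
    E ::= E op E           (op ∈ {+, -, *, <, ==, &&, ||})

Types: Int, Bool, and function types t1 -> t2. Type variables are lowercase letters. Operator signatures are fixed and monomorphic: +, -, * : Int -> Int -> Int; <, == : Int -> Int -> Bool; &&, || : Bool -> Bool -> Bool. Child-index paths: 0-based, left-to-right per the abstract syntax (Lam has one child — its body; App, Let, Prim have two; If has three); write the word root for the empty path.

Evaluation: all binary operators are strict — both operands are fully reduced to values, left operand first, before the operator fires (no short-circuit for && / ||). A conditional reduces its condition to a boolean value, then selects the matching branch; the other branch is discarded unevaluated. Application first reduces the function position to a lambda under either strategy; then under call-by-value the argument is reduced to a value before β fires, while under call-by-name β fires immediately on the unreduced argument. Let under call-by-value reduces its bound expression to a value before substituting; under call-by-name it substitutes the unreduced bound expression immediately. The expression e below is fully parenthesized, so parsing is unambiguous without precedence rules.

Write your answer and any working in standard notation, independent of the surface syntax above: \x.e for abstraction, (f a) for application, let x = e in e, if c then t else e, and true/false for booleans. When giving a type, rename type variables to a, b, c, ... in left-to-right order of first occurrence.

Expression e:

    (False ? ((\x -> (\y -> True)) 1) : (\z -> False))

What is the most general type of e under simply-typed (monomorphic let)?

Trace:
  unify Bool ~ Bool
\y._ : b -> Bool
\x._ : a -> b -> Bool
  unify a -> b -> Bool ~ Int -> c
  unify a ~ Int
  unify b -> Bool ~ c
_ _ : b -> Bool
\z._ : d -> Bool
  unify b -> Bool ~ d -> Bool
  unify b ~ d
  unify Bool ~ Bool

Answer: a -> Bool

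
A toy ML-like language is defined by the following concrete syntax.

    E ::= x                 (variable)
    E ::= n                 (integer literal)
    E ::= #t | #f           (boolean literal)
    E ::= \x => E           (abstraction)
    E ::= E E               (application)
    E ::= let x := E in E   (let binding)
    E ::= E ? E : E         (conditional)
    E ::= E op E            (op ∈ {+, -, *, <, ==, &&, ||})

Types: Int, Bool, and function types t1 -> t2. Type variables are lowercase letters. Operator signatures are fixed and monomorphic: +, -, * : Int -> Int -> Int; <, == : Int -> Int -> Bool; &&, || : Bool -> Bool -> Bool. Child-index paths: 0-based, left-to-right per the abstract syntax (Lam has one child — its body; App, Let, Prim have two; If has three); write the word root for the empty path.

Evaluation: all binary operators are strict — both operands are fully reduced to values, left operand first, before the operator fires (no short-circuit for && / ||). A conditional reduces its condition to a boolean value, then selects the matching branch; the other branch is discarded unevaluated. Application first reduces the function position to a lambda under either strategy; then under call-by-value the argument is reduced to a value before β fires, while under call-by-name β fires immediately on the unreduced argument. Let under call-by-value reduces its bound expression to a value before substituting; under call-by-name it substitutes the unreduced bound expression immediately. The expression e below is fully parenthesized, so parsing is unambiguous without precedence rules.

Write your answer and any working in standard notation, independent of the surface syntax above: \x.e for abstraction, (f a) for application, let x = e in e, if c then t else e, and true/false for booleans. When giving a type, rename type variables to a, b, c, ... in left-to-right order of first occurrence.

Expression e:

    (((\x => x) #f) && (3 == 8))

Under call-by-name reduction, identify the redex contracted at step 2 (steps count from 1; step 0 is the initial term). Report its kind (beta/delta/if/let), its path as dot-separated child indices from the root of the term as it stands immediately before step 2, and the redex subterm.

Working:
step 0: (((\x.x) false) && (3 == 8))
step 1: [beta@0] (false && (3 == 8))
step 2: [delta@1] (false && false)

Answer: delta at 1 : (3 == 8)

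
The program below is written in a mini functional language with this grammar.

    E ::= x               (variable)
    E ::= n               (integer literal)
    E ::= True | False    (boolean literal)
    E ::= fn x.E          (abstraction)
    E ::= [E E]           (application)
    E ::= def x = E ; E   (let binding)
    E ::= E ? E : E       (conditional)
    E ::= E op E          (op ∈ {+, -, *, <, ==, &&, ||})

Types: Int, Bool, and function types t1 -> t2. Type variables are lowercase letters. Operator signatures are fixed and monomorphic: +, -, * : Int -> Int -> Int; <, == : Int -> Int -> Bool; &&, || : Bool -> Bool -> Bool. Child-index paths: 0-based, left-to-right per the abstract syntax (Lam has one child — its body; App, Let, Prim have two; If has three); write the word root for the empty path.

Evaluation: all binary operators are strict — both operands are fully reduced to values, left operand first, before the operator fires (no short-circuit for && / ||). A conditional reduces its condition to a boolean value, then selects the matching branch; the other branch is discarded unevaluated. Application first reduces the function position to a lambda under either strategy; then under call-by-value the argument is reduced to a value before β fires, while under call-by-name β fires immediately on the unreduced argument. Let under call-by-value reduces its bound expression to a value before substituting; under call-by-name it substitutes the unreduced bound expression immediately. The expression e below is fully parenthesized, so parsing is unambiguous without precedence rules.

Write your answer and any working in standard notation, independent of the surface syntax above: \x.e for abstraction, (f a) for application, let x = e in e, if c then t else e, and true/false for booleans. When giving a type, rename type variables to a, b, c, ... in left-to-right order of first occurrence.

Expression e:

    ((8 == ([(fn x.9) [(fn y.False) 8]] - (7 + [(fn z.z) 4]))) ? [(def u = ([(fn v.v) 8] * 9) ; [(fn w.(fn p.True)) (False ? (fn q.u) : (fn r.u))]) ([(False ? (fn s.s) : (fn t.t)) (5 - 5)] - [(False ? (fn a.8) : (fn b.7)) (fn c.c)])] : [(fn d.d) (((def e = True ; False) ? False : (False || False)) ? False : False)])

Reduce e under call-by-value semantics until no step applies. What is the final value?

Trace:
step 0: (if (8 == (((\x.9) ((\y.false) 8)) - (7 + ((\z.z) 4)))) then ((let u = (((\v.v) 8) * 9) in ((\w.(\p.true)) (if false then (\q.u) else (\r.u)))) (((if false then (\s.s) else (\t.t)) (5 - 5)) - ((if false then (\a.8) else (\b.7)) (\c.c)))) else ((\d.d) (if (if (let e = true in false) then false else (false || false)) then false else false)))
step 1: [beta@0.1.0.1] (if (8 == (((\x.9) false) - (7 + ((\z.z) 4)))) then ((let u = (((\v.v) 8) * 9) in ((\w.(\p.true)) (if false then (\q.u) else (\r.u)))) (((if false then (\s.s) else (\t.t)) (5 - 5)) - ((if false then (\a.8) else (\b.7)) (\c.c)))) else ((\d.d) (if (if (let e = true in false) then false else (false || false)) then false else false)))
step 2: [beta@0.1.0] (if (8 == (9 - (7 + ((\z.z) 4)))) then ((let u = (((\v.v) 8) * 9) in ((\w.(\p.true)) (if false then (\q.u) else (\r.u)))) (((if false then (\s.s) else (\t.t)) (5 - 5)) - ((if false then (\a.8) else (\b.7)) (\c.c)))) else ((\d.d) (if (if (let e = true in false) then false else (false || false)) then false else false)))
step 3: [beta@0.1.1.1] (if (8 == (9 - (7 + 4))) then ((let u = (((\v.v) 8) * 9) in ((\w.(\p.true)) (if false then (\q.u) else (\r.u)))) (((if false then (\s.s) else (\t.t)) (5 - 5)) - ((if false then (\a.8) else (\b.7)) (\c.c)))) else ((\d.d) (if (if (let e = true in false) then false else (false || false)) then false else false)))
step 4: [delta@0.1.1] (if (8 == (9 - 11)) then ((let u = (((\v.v) 8) * 9) in ((\w.(\p.true)) (if false then (\q.u) else (\r.u)))) (((if false then (\s.s) else (\t.t)) (5 - 5)) - ((if false then (\a.8) else (\b.7)) (\c.c)))) else ((\d.d) (if (if (let e = true in false) then false else (false || false)) then false else false)))
step 5: [delta@0.1] (if (8 == -2) then ((let u = (((\v.v) 8) * 9) in ((\w.(\p.true)) (if false then (\q.u) else (\r.u)))) (((if false then (\s.s) else (\t.t)) (5 - 5)) - ((if false then (\a.8) else (\b.7)) (\c.c)))) else ((\d.d) (if (if (let e = true in false) then false else (false || false)) then false else false)))
step 6: [delta@0] (if false then ((let u = (((\v.v) 8) * 9) in ((\w.(\p.true)) (if false then (\q.u) else (\r.u)))) (((if false then (\s.s) else (\t.t)) (5 - 5)) - ((if false then (\a.8) else (\b.7)) (\c.c)))) else ((\d.d) (if (if (let e = true in false) then false else (false || false)) then false else false)))
step 7: [if@root] ((\d.d) (if (if (let e = true in false) then false else (false || false)) then false else false))
step 8: [let@1.0.0] ((\d.d) (if (if false then false else (false || false)) then false else false))
step 9: [if@1.0] ((\d.d) (if (false || false) then false else false))
step 10: [delta@1.0] ((\d.d) (if false then false else false))
step 11: [if@1] ((\d.d) false)
step 12: [beta@root] false

Answer: false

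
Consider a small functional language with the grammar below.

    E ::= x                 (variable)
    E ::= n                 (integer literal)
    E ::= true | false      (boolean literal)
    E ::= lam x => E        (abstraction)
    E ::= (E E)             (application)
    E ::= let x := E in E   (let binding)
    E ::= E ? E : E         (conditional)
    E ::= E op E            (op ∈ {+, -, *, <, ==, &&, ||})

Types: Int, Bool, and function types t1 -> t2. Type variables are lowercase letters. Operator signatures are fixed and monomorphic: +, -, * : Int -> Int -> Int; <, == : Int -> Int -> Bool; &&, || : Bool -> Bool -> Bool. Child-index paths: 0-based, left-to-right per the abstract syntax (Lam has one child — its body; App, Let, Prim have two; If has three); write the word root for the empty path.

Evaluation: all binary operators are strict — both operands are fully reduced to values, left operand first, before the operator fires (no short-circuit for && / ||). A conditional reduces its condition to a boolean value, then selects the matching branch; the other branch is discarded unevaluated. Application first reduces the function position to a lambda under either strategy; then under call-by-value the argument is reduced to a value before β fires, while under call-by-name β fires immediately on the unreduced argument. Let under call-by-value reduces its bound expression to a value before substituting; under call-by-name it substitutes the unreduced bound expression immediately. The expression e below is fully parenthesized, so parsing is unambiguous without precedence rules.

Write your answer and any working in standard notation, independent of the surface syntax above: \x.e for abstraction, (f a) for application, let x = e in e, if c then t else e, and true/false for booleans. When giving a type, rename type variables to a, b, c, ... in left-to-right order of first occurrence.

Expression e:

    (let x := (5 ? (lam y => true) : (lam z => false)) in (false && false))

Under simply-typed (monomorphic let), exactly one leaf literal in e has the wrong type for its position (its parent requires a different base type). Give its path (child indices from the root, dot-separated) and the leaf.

Working:
  unify Int ~ Bool
  FAIL: mismatch Int ~ Bool

Answer: 0.0 : 5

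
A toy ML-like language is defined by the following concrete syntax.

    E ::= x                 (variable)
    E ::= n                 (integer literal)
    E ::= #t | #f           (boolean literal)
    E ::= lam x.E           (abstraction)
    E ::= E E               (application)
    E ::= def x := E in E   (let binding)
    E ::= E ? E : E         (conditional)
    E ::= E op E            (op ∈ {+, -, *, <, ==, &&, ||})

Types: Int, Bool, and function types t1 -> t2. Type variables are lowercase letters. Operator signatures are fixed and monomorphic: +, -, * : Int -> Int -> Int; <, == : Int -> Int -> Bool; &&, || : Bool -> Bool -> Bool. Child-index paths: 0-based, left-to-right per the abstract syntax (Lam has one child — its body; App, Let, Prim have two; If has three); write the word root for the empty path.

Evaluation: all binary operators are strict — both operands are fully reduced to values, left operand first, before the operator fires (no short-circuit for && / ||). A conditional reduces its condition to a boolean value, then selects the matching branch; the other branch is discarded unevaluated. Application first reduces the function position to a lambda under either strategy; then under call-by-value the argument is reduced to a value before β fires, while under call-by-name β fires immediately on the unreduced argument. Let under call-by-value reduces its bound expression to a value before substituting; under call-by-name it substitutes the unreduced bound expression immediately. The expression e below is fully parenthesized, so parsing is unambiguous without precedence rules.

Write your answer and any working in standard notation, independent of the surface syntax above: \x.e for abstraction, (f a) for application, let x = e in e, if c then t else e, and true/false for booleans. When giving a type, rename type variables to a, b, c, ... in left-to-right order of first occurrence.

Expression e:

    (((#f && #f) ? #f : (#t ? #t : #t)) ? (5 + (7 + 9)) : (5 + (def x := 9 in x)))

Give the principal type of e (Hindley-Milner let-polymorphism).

Working:
  unify Bool ~ Bool
  unify Bool ~ Bool
  unify Bool ~ Bool
  unify Bool ~ Bool
  unify Bool ~ Bool
  unify Bool ~ Bool
  unify Bool ~ Bool
  unify Int ~ Int
  unify Int ~ Int
  unify Int ~ Int
  unify Int ~ Int
  unify Int ~ Int
let x : Int
x : Int
  unify Int ~ Int
  unify Int ~ Int

Answer: Int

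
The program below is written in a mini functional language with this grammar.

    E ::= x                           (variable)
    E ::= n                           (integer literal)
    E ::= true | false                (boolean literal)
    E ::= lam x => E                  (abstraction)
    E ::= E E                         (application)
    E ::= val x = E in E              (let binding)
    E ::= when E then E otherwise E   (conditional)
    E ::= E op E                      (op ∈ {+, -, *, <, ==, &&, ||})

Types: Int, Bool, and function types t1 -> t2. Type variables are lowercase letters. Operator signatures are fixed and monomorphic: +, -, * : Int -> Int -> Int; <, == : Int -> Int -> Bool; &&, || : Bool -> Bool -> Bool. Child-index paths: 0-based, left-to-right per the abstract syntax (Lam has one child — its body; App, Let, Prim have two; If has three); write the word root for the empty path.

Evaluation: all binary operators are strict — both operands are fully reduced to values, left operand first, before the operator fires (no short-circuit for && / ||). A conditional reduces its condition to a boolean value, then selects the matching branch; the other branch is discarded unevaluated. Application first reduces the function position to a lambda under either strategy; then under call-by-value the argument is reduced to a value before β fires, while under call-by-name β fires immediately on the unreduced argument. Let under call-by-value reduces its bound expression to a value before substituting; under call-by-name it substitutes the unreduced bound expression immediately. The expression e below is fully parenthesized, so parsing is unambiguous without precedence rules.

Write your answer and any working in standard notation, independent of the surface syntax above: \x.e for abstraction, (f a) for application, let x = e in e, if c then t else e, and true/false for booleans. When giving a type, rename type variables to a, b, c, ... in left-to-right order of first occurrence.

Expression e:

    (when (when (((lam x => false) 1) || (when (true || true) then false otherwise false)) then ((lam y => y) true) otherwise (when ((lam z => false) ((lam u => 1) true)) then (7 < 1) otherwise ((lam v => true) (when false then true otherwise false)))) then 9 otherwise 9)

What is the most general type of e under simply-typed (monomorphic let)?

Answer: Int

Working:
\x._ : a -> Bool
  unify a -> Bool ~ Int -> b
  unify a ~ Int
  unify Bool ~ b
_ _ : Bool
  unify Bool ~ Bool
  unify Bool ~ Bool
  unify Bool ~ Bool
  unify Bool ~ Bool
  unify Bool ~ Bool
  unify Bool ~ Bool
  unify Bool ~ Bool
y : c
\y._ : c -> c
  unify c -> c ~ Bool -> d
  unify c ~ Bool
  unify Bool ~ d
_ _ : Bool
\z._ : e -> Bool
\u._ : f -> Int
  unify f -> Int ~ Bool -> g
  unify f ~ Bool
  unify Int ~ g
_ _ : Int
  unify e -> Bool ~ Int -> h
  unify e ~ Int
  unify Bool ~ h
_ _ : Bool
  unify Bool ~ Bool
  unify Int ~ Int
  unify Int ~ Int
\v._ : i -> Bool
  unify Bool ~ Bool
  unify Bool ~ Bool
  unify i -> Bool ~ Bool -> j
  unify i ~ Bool
  unify Bool ~ j
_ _ : Bool
  unify Bool ~ Bool
  unify Bool ~ Bool
  unify Bool ~ Bool
  unify Int ~ Int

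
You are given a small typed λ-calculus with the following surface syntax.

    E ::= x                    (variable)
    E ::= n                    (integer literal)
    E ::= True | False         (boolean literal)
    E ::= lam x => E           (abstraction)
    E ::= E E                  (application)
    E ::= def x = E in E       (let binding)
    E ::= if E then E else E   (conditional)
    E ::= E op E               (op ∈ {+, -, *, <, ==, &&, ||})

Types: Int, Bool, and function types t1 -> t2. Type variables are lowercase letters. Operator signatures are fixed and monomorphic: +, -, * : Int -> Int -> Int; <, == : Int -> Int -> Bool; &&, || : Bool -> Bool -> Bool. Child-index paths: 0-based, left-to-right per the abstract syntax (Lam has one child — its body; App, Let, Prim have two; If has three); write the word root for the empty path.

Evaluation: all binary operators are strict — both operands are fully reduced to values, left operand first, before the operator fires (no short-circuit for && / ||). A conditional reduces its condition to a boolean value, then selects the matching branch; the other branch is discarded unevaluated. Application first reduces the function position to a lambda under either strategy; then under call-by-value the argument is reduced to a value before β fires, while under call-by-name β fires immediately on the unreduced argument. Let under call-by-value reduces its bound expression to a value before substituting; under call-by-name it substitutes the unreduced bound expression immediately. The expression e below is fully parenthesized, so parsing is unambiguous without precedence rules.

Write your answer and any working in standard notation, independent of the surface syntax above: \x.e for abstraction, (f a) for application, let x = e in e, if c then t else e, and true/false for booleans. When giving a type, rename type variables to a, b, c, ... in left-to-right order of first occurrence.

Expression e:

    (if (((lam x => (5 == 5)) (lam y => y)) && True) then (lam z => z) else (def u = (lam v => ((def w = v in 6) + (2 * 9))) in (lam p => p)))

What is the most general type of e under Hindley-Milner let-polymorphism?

Answer: a -> a

Trace:
  unify Int ~ Int
  unify Int ~ Int
\x._ : a -> Bool
y : b
\y._ : b -> b
  unify a -> Bool ~ (b -> b) -> c
  unify a ~ b -> b
  unify Bool ~ c
_ _ : Bool
  unify Bool ~ Bool
  unify Bool ~ Bool
  unify Bool ~ Bool
z : d
\z._ : d -> d
v : e
let w : e
  unify Int ~ Int
  unify Int ~ Int
  unify Int ~ Int
  unify Int ~ Int
\v._ : e -> Int
let u : forall. e -> Int
p : f
\p._ : f -> f
  unify d -> d ~ f -> f
  unify d ~ f
  unify f ~ f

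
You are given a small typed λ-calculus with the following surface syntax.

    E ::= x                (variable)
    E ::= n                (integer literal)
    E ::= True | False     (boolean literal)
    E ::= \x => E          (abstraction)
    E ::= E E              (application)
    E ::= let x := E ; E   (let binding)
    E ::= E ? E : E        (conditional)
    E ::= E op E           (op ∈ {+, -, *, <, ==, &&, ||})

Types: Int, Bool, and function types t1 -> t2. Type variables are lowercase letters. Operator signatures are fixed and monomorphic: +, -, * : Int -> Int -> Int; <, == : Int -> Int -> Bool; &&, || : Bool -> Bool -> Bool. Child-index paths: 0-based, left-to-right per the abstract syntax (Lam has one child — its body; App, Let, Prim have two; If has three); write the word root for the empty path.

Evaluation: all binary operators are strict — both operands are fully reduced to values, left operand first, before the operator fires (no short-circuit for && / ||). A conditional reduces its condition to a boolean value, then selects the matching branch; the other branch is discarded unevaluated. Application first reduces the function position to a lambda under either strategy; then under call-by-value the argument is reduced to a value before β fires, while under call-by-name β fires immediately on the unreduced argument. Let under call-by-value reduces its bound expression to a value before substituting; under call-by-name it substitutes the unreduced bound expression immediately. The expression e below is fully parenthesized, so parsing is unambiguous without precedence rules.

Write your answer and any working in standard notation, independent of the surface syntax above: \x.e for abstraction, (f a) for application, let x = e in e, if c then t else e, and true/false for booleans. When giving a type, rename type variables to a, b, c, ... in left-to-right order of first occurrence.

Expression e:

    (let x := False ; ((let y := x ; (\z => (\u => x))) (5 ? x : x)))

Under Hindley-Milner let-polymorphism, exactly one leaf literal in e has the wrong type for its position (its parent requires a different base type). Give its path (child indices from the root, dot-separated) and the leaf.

Answer: 1.1.0 : 5

Derivation:
let x : Bool
x : Bool
let y : Bool
x : Bool
\u._ : b -> Bool
\z._ : a -> b -> Bool
  unify Int ~ Bool
  FAIL: mismatch Int ~ Bool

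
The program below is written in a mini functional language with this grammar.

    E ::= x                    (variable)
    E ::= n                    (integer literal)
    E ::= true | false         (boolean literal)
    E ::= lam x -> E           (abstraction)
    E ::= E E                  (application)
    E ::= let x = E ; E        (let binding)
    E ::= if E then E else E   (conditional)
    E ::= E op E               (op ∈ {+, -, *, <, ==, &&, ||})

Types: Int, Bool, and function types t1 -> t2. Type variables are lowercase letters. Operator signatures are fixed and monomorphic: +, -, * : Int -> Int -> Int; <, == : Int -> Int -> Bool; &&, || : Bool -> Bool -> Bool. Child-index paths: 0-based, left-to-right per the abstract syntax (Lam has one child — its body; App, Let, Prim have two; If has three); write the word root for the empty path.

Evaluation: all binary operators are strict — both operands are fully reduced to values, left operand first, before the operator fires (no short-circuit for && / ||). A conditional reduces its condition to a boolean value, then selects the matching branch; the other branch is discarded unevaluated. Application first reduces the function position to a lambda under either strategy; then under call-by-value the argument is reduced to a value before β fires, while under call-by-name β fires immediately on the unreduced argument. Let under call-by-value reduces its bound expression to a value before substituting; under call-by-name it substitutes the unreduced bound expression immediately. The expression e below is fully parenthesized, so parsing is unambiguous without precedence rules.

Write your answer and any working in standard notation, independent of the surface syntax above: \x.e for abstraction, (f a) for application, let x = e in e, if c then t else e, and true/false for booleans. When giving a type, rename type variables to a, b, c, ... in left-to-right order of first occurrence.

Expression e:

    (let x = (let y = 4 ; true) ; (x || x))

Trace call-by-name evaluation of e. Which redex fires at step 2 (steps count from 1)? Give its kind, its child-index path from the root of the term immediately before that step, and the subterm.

Trace:
step 0: (let x = (let y = 4 in true) in (x || x))
step 1: [let@root] ((let y = 4 in true) || (let y = 4 in true))
step 2: [let@0] (true || (let y = 4 in true))

Answer: let at 0 : (let y = 4 in true)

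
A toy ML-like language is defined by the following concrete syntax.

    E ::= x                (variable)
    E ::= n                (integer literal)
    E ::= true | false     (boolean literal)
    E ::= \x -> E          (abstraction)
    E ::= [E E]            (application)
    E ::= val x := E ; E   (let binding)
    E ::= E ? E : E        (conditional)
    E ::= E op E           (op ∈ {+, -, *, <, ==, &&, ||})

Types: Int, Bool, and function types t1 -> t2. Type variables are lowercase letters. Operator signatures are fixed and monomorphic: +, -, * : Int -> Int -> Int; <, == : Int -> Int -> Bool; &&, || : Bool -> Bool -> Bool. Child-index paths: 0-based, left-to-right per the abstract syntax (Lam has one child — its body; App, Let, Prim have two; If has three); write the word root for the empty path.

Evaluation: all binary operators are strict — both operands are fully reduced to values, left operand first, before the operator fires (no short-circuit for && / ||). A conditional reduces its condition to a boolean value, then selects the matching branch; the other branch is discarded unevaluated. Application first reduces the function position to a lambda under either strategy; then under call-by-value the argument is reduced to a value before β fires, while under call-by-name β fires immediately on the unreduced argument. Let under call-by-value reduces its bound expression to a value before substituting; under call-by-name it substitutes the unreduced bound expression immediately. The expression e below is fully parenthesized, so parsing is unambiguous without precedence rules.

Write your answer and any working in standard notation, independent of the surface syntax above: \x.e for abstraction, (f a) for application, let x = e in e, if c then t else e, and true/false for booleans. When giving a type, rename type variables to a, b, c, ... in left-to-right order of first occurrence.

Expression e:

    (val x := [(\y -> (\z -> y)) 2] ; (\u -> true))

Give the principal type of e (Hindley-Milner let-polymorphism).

Answer: a -> Bool

Trace:
y : a
\z._ : b -> a
\y._ : a -> b -> a
  unify a -> b -> a ~ Int -> c
  unify a ~ Int
  unify b -> Int ~ c
_ _ : b -> Int
let x : forall. b -> Int
\u._ : d -> Bool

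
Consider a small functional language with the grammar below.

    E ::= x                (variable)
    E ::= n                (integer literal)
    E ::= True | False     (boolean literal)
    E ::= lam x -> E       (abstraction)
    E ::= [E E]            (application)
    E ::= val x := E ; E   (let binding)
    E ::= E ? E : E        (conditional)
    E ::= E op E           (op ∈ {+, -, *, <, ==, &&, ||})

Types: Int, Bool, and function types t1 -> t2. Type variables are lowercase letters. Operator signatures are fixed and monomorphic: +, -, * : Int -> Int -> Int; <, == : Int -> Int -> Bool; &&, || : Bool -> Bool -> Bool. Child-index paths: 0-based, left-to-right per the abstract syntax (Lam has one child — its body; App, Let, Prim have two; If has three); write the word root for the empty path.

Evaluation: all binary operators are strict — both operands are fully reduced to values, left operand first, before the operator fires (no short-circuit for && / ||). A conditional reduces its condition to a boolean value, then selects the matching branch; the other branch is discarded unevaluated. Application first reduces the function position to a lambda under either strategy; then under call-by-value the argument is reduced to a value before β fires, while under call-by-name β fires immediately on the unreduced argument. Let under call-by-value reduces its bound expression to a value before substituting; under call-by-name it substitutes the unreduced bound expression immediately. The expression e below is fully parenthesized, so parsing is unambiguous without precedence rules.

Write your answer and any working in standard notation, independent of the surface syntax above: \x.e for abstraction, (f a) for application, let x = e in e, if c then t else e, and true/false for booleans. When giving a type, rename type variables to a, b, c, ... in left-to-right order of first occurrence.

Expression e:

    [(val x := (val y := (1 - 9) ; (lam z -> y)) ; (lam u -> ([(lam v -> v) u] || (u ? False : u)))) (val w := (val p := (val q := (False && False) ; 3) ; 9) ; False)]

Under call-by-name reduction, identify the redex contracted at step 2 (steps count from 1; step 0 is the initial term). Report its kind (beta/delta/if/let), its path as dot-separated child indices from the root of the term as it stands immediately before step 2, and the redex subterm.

Derivation:
step 0: ((let x = (let y = (1 - 9) in (\z.y)) in (\u.(((\v.v) u) || (if u then false else u)))) (let w = (let p = (let q = (false && false) in 3) in 9) in false))
step 1: [let@0] ((\u.(((\v.v) u) || (if u then false else u))) (let w = (let p = (let q = (false && false) in 3) in 9) in false))
step 2: [beta@root] (((\v.v) (let w = (let p = (let q = (false && false) in 3) in 9) in false)) || (if (let w = (let p = (let q = (false && false) in 3) in 9) in false) then false else (let w = (let p = (let q = (false && false) in 3) in 9) in false)))

Answer: beta at root : ((\u.(((\v.v) u) || (if u then false else u))) (let w = (let p = (let q = (false && false) in 3) in 9) in false))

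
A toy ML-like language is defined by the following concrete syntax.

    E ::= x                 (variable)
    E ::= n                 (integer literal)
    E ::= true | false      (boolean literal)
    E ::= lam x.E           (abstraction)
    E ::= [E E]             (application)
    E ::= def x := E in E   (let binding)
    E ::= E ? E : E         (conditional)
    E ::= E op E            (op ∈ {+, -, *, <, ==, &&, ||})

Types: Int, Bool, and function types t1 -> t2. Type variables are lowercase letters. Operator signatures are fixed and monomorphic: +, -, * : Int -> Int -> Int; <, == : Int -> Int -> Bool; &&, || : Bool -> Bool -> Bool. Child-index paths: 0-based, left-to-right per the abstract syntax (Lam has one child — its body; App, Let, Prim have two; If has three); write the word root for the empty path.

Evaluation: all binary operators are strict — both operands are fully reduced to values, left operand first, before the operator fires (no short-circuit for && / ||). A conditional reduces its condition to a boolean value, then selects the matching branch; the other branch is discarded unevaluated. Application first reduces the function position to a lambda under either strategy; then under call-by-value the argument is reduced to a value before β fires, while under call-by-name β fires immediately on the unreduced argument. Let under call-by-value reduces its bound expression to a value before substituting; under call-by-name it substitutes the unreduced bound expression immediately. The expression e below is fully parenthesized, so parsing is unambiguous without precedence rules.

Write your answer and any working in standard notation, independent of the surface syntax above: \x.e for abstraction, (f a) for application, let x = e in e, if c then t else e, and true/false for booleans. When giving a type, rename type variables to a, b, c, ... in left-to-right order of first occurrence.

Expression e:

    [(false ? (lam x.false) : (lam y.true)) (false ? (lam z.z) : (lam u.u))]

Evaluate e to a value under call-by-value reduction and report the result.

Trace:
step 0: ((if false then (\x.false) else (\y.true)) (if false then (\z.z) else (\u.u)))
step 1: [if@0] ((\y.true) (if false then (\z.z) else (\u.u)))
step 2: [if@1] ((\y.true) (\u.u))
step 3: [beta@root] true

Answer: true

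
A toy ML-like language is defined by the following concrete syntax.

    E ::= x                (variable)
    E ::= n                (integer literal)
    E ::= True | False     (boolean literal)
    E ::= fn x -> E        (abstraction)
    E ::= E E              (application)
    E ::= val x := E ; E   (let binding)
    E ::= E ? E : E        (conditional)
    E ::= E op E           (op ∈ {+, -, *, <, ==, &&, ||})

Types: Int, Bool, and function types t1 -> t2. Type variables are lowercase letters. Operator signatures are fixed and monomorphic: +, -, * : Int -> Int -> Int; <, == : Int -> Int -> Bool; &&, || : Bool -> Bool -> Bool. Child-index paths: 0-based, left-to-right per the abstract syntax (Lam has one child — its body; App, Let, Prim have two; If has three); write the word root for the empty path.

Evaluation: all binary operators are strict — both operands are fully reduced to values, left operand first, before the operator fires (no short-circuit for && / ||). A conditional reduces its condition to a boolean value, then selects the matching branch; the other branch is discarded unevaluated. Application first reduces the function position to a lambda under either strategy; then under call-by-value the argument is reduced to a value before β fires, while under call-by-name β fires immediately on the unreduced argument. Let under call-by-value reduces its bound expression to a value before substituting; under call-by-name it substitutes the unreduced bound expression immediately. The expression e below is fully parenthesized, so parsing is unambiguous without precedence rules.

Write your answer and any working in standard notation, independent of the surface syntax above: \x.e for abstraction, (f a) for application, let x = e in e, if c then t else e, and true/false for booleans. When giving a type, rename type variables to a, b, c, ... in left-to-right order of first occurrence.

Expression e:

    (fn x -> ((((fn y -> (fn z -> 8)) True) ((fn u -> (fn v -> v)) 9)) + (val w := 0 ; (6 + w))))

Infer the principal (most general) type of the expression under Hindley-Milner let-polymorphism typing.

Working:
\z._ : c -> Int
\y._ : b -> c -> Int
  unify b -> c -> Int ~ Bool -> d
  unify b ~ Bool
  unify c -> Int ~ d
_ _ : c -> Int
v : f
\v._ : f -> f
\u._ : e -> f -> f
  unify e -> f -> f ~ Int -> g
  unify e ~ Int
  unify f -> f ~ g
_ _ : f -> f
  unify c -> Int ~ (f -> f) -> h
  unify c ~ f -> f
  unify Int ~ h
_ _ : Int
  unify Int ~ Int
let w : Int
  unify Int ~ Int
w : Int
  unify Int ~ Int
  unify Int ~ Int
\x._ : a -> Int

Answer: a -> Int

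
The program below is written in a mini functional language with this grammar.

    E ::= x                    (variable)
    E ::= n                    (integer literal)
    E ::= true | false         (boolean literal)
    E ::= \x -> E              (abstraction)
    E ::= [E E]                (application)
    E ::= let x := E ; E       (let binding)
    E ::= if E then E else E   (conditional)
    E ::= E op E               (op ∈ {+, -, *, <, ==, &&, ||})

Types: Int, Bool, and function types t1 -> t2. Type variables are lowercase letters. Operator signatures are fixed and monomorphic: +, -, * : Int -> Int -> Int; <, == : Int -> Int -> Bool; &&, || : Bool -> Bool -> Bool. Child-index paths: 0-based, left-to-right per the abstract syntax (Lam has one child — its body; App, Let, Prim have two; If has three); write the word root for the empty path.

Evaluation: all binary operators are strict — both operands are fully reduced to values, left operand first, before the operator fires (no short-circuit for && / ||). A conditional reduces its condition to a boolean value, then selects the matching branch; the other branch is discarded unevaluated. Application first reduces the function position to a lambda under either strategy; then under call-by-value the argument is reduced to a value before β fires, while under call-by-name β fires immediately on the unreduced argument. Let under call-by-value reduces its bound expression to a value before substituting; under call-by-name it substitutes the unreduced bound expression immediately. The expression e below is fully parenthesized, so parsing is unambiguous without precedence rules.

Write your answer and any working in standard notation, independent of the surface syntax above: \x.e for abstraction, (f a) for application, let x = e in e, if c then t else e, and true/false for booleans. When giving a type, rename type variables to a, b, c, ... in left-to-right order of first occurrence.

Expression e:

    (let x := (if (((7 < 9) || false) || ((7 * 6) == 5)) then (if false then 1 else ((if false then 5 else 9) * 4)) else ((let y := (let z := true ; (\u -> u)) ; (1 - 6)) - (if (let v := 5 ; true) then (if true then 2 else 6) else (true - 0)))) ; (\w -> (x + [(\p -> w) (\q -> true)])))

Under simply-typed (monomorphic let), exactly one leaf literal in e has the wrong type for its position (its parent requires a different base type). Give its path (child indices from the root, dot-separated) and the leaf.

Working:
  unify Int ~ Int
  unify Int ~ Int
  unify Bool ~ Bool
  unify Bool ~ Bool
  unify Bool ~ Bool
  unify Int ~ Int
  unify Int ~ Int
  unify Int ~ Int
  unify Int ~ Int
  unify Bool ~ Bool
  unify Bool ~ Bool
  unify Bool ~ Bool
  unify Bool ~ Bool
  unify Int ~ Int
  unify Int ~ Int
  unify Int ~ Int
  unify Int ~ Int
let z : Bool
u : a
\u._ : a -> a
let y : a -> a
  unify Int ~ Int
  unify Int ~ Int
  unify Int ~ Int
let v : Int
  unify Bool ~ Bool
  unify Bool ~ Bool
  unify Int ~ Int
  unify Bool ~ Int
  FAIL: mismatch Bool ~ Int

Answer: 0.2.1.2.0 : true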